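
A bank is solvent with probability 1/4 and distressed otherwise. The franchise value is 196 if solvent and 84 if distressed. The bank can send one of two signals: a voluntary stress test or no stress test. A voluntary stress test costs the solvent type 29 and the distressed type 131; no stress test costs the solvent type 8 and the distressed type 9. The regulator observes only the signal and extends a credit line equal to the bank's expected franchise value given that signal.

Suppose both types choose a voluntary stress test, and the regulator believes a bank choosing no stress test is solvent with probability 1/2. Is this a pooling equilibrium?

At the pooled signal (stress test) the regulator holds the prior 1/4 and pays 1/4·196 + 3/4·84 = 112. Off-path (no stress test) belief 1/2 gives 1/2·196 + 1/2·84 = 140.
Solvent: stress test gives 112 − 29 = 83; no stress test gives 140 − 8 = 132. Deviates. ✗
Distressed: stress test gives 112 − 131 = -19; no stress test gives 140 − 9 = 131. Deviates. ✗

No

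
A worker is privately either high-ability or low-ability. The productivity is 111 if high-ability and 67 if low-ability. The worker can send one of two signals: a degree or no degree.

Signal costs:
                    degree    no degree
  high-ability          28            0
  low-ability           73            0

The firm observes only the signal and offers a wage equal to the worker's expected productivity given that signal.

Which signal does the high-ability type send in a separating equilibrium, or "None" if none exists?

degree

Try high-ability → degree, low-ability → no degree:
  Under separation the firm infers type exactly: degree → high-ability (pays 111), no degree → low-ability (pays 67).
  High-ability: degree gives 111 − 28 = 83; no degree gives 67 − 0 = 67. No deviation. ✓
  Low-ability: no degree gives 67 − 0 = 67; degree gives 111 − 73 = 38. No deviation. ✓
Both hold — the high-ability type sends degree.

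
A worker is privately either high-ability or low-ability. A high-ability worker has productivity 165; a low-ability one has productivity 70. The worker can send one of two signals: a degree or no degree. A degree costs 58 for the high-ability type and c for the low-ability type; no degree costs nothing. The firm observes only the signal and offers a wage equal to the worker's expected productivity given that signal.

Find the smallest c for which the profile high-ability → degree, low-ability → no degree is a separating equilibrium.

95

Under separation: degree → high-ability (pays 165); no degree → low-ability (pays 70).
High-ability: 165 − 58 = 107 ≥ 70 − 0 = 70. Holds regardless of c. ✓
Low-ability: 70 − 0 ≥ 165 − c, so c ≥ 165 − 70 = 95.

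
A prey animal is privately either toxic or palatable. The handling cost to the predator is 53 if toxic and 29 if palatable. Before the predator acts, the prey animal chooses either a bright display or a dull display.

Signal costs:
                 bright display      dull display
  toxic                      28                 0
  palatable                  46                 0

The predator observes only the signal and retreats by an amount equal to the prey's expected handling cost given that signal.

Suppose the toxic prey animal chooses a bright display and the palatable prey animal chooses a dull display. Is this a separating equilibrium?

If types separate, bright display earns payment 53 and dull display earns 29.
Toxic: bright display gives 53 − 28 = 25; dull display gives 29 − 0 = 29. Would deviate. ✗
Palatable: dull display gives 29 − 0 = 29; bright display gives 53 − 46 = 7. No deviation. ✓

No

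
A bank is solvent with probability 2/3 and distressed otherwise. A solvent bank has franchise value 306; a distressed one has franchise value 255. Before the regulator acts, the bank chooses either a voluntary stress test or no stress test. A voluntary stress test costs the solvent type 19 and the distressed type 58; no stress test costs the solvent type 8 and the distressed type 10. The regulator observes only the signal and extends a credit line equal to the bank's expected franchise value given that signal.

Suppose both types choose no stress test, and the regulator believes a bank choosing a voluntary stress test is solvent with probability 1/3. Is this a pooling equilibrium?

Yes

On the equilibrium path (no stress test) the regulator holds the prior 2/3 and pays 2/3·306 + 1/3·255 = 289. Off-path (stress test) belief 1/3 gives 1/3·306 + 2/3·255 = 272.
Solvent: no stress test gives 289 − 8 = 281; stress test gives 272 − 19 = 253. Stays. ✓
Distressed: no stress test gives 289 − 10 = 279; stress test gives 272 − 58 = 214. Stays. ✓
Beliefs are Bayes-consistent on-path and both types best-respond.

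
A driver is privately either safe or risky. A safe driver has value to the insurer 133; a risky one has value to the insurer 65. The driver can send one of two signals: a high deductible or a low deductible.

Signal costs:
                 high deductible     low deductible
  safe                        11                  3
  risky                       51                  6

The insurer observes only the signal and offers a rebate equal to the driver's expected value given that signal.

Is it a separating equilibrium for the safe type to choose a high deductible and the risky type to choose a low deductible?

Under separation the insurer infers type exactly: high deductible → safe (pays 133), low deductible → risky (pays 65).
Safe: high deductible gives 133 − 11 = 122; low deductible gives 65 − 3 = 62. No deviation. ✓
Risky: low deductible gives 65 − 6 = 59; high deductible gives 133 − 51 = 82. Would deviate. ✗

No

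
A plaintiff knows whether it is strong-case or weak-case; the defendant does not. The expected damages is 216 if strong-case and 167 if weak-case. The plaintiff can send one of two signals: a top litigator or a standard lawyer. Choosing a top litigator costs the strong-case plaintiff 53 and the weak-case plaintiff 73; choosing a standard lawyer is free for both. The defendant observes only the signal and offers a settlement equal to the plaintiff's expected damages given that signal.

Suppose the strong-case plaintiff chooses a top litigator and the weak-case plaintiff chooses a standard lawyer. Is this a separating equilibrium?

Under separation the defendant infers type exactly: top litigator → strong-case (pays 216), standard lawyer → weak-case (pays 167).
Strong-case: top litigator gives 216 − 53 = 163; standard lawyer gives 167 − 0 = 167. Would deviate. ✗
Weak-case: standard lawyer gives 167 − 0 = 167; top litigator gives 216 − 73 = 143. No deviation. ✓

No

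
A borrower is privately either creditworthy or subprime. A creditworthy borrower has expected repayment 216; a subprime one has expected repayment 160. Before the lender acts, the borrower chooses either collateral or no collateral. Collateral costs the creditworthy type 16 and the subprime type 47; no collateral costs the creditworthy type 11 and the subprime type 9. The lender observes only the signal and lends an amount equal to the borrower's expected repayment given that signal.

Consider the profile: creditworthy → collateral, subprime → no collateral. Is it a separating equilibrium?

Under separation the lender infers type exactly: collateral → creditworthy (pays 216), no collateral → subprime (pays 160).
Creditworthy: collateral gives 216 − 16 = 200; no collateral gives 160 − 11 = 149. No deviation. ✓
Subprime: no collateral gives 160 − 9 = 151; collateral gives 216 − 47 = 169. Would deviate. ✗

No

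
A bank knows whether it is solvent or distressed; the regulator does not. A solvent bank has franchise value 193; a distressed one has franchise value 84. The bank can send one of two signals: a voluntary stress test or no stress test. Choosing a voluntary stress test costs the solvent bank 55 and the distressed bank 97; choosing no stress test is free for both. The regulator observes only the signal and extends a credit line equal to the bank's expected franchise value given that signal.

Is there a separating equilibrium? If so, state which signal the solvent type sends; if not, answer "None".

None

Try solvent → stress test, distressed → no stress test:
  If types separate, stress test earns payment 193 and no stress test earns 84.
  Solvent: stress test gives 193 − 55 = 138; no stress test gives 84 − 0 = 84. No deviation. ✓
  Distressed: no stress test gives 84 − 0 = 84; stress test gives 193 − 97 = 96. Would deviate. ✗
Try solvent → no stress test, distressed → stress test:
  If types separate, no stress test earns payment 193 and stress test earns 84.
  Solvent: no stress test gives 193 − 0 = 193; stress test gives 84 − 55 = 29. No deviation. ✓
  Distressed: stress test gives 84 − 97 = -13; no stress test gives 193 − 0 = 193. Would deviate. ✗
Neither assignment is incentive-compatible.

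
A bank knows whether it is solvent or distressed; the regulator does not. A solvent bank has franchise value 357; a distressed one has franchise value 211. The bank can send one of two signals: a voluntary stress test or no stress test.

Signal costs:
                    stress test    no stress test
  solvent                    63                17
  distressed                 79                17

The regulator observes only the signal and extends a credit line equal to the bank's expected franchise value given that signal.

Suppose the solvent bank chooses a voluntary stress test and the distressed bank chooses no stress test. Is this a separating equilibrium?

Under separation the regulator infers type exactly: stress test → solvent (pays 357), no stress test → distressed (pays 211).
Solvent: stress test gives 357 − 63 = 294; no stress test gives 211 − 17 = 194. No deviation. ✓
Distressed: no stress test gives 211 − 17 = 194; stress test gives 357 − 79 = 278. Would deviate. ✗

No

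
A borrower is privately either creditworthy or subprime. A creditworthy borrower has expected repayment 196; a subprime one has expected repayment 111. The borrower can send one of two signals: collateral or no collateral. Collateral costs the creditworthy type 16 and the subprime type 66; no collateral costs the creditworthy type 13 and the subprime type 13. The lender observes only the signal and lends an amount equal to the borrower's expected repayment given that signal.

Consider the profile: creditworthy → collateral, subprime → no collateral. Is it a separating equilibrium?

No

Under separation the lender infers type exactly: collateral → creditworthy (pays 196), no collateral → subprime (pays 111).
Creditworthy: collateral gives 196 − 16 = 180; no collateral gives 111 − 13 = 98. No deviation. ✓
Subprime: no collateral gives 111 − 13 = 98; collateral gives 196 − 66 = 130. Would deviate. ✗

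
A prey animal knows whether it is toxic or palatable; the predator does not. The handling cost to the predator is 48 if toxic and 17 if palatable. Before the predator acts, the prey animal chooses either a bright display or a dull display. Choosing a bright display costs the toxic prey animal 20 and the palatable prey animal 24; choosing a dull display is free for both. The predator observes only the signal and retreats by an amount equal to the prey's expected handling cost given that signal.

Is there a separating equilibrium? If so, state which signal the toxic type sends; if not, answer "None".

Try toxic → bright display, palatable → dull display:
  If types separate, bright display earns payment 48 and dull display earns 17.
  Toxic: bright display gives 48 − 20 = 28; dull display gives 17 − 0 = 17. No deviation. ✓
  Palatable: dull display gives 17 − 0 = 17; bright display gives 48 − 24 = 24. Would deviate. ✗
Try toxic → dull display, palatable → bright display:
  If types separate, dull display earns payment 48 and bright display earns 17.
  Toxic: dull display gives 48 − 0 = 48; bright display gives 17 − 20 = -3. No deviation. ✓
  Palatable: bright display gives 17 − 24 = -7; dull display gives 48 − 0 = 48. Would deviate. ✗
Neither assignment is incentive-compatible.

None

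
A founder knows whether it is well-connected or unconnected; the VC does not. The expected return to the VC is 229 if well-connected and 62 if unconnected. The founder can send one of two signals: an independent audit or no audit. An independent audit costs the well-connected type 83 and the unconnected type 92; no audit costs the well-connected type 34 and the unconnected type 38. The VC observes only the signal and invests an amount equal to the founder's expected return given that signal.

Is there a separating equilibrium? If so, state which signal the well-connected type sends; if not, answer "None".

Try well-connected → audit, unconnected → no audit:
  If types separate, audit earns payment 229 and no audit earns 62.
  Well-connected: audit gives 229 − 83 = 146; no audit gives 62 − 34 = 28. No deviation. ✓
  Unconnected: no audit gives 62 − 38 = 24; audit gives 229 − 92 = 137. Would deviate. ✗
Try well-connected → no audit, unconnected → audit:
  If types separate, no audit earns payment 229 and audit earns 62.
  Well-connected: no audit gives 229 − 34 = 195; audit gives 62 − 83 = -21. No deviation. ✓
  Unconnected: audit gives 62 − 92 = -30; no audit gives 229 − 38 = 191. Would deviate. ✗
Neither assignment is incentive-compatible.

None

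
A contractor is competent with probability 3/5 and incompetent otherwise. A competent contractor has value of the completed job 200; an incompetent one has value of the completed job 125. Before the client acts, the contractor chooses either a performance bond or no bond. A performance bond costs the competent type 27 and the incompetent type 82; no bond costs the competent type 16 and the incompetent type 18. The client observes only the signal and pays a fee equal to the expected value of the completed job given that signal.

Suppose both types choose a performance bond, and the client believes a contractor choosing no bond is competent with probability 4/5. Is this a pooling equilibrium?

No

At the pooled signal (bond) the client holds the prior 3/5 and pays 3/5·200 + 2/5·125 = 170. Off-path (no bond) belief 4/5 gives 4/5·200 + 1/5·125 = 185.
Competent: bond gives 170 − 27 = 143; no bond gives 185 − 16 = 169. Deviates. ✗
Incompetent: bond gives 170 − 82 = 88; no bond gives 185 − 18 = 167. Deviates. ✗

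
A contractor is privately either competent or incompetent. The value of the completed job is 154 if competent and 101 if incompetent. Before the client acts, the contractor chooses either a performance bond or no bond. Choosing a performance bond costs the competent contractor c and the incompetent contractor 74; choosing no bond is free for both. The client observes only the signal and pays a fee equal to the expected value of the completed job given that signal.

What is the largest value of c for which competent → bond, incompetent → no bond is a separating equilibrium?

53

Under separation: bond → competent (pays 154); no bond → incompetent (pays 101).
Incompetent: 101 − 0 = 101 ≥ 154 − 74 = 80. Holds regardless of c. ✓
Competent: 154 − c ≥ 101 − 0, so c ≤ 154 − 101 = 53.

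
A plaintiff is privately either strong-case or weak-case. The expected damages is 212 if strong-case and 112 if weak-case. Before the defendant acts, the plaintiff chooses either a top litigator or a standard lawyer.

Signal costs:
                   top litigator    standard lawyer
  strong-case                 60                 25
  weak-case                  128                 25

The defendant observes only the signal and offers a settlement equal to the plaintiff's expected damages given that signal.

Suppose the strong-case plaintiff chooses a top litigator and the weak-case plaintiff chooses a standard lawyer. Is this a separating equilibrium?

Yes

If types separate, top litigator earns payment 212 and standard lawyer earns 112.
Strong-case: top litigator gives 212 − 60 = 152; standard lawyer gives 112 − 25 = 87. No deviation. ✓
Weak-case: standard lawyer gives 112 − 25 = 87; top litigator gives 212 − 128 = 84. No deviation. ✓
Both incentive constraints hold.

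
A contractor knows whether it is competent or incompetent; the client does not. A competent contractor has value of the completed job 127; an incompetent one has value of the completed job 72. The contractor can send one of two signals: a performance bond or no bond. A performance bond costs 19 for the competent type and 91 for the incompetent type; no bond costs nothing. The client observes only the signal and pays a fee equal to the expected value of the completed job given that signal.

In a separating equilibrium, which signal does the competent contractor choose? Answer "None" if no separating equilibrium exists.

bond

Try competent → bond, incompetent → no bond:
  If types separate, bond earns payment 127 and no bond earns 72.
  Competent: bond gives 127 − 19 = 108; no bond gives 72 − 0 = 72. No deviation. ✓
  Incompetent: no bond gives 72 − 0 = 72; bond gives 127 − 91 = 36. No deviation. ✓
Both hold — the competent type sends bond.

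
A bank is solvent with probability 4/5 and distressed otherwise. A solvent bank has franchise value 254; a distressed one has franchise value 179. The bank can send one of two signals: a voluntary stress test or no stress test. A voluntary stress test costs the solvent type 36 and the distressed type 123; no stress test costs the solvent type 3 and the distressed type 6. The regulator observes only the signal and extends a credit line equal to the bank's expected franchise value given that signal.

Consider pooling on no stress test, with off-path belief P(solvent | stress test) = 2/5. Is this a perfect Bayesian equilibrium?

Yes

On the equilibrium path (no stress test) the regulator holds the prior 4/5 and pays 4/5·254 + 1/5·179 = 239. Off-path (stress test) belief 2/5 gives 2/5·254 + 3/5·179 = 209.
Solvent: no stress test gives 239 − 3 = 236; stress test gives 209 − 36 = 173. Stays. ✓
Distressed: no stress test gives 239 − 6 = 233; stress test gives 209 − 123 = 86. Stays. ✓
Beliefs are Bayes-consistent on-path and both types best-respond.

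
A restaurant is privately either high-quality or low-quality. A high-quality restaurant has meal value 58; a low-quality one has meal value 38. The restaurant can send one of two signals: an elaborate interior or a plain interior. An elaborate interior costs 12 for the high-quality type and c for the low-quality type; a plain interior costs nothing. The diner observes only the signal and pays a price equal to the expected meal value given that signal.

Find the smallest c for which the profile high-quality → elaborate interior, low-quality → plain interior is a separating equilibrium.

20

Under separation: elaborate interior → high-quality (pays 58); plain interior → low-quality (pays 38).
High-quality: 58 − 12 = 46 ≥ 38 − 0 = 38. Holds regardless of c. ✓
Low-quality: 38 − 0 ≥ 58 − c, so c ≥ 58 − 38 = 20.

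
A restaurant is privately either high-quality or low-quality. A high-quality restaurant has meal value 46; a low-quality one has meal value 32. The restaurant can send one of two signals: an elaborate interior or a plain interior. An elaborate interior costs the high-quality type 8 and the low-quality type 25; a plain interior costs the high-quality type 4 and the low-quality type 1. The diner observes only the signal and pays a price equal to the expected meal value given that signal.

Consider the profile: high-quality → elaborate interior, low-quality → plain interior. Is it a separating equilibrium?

Yes

If types separate, elaborate interior earns payment 46 and plain interior earns 32.
High-quality: elaborate interior gives 46 − 8 = 38; plain interior gives 32 − 4 = 28. No deviation. ✓
Low-quality: plain interior gives 32 − 1 = 31; elaborate interior gives 46 − 25 = 21. No deviation. ✓
Both incentive constraints hold.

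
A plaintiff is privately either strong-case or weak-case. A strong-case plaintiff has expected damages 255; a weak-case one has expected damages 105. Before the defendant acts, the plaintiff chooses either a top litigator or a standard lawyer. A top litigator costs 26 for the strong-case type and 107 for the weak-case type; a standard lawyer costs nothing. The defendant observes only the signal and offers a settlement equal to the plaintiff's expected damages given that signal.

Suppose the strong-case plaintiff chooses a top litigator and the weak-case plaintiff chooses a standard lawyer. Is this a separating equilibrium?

If types separate, top litigator earns payment 255 and standard lawyer earns 105.
Strong-case: top litigator gives 255 − 26 = 229; standard lawyer gives 105 − 0 = 105. No deviation. ✓
Weak-case: standard lawyer gives 105 − 0 = 105; top litigator gives 255 − 107 = 148. Would deviate. ✗

No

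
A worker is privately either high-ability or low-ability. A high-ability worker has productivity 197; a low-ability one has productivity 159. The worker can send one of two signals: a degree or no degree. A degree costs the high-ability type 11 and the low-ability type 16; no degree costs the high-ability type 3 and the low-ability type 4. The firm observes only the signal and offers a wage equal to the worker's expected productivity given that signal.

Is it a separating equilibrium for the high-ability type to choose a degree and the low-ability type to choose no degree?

Under separation the firm infers type exactly: degree → high-ability (pays 197), no degree → low-ability (pays 159).
High-ability: degree gives 197 − 11 = 186; no degree gives 159 − 3 = 156. No deviation. ✓
Low-ability: no degree gives 159 − 4 = 155; degree gives 197 − 16 = 181. Would deviate. ✗

No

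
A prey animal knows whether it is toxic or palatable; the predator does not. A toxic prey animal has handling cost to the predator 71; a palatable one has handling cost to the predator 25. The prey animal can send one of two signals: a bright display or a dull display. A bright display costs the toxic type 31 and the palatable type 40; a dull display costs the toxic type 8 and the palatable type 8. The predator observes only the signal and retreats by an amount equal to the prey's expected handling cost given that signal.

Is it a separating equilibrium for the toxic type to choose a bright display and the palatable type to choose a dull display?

If types separate, bright display earns payment 71 and dull display earns 25.
Toxic: bright display gives 71 − 31 = 40; dull display gives 25 − 8 = 17. No deviation. ✓
Palatable: dull display gives 25 − 8 = 17; bright display gives 71 − 40 = 31. Would deviate. ✗

No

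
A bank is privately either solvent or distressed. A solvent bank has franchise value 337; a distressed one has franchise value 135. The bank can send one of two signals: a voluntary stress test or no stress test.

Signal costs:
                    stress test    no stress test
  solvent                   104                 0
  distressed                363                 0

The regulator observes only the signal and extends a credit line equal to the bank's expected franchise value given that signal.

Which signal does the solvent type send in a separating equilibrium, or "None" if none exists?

Try solvent → stress test, distressed → no stress test:
  If types separate, stress test earns payment 337 and no stress test earns 135.
  Solvent: stress test gives 337 − 104 = 233; no stress test gives 135 − 0 = 135. No deviation. ✓
  Distressed: no stress test gives 135 − 0 = 135; stress test gives 337 − 363 = -26. No deviation. ✓
Both hold — the solvent type sends stress test.

stress test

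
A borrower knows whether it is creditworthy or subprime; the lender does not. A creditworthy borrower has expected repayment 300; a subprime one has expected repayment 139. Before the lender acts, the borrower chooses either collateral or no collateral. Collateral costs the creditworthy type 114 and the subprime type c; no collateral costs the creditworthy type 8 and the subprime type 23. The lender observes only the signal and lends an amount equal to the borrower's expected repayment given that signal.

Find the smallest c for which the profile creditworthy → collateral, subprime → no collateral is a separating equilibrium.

184

Under separation: collateral → creditworthy (pays 300); no collateral → subprime (pays 139).
Creditworthy: 300 − 114 = 186 ≥ 139 − 8 = 131. Holds regardless of c. ✓
Subprime: 139 − 23 ≥ 300 − c, so c ≥ 300 − 116 = 184.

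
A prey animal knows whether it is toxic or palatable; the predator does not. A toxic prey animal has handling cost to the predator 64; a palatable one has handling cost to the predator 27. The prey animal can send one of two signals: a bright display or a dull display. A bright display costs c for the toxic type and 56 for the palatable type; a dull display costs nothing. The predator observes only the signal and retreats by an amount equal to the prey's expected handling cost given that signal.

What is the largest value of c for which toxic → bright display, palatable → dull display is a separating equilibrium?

Under separation: bright display → toxic (pays 64); dull display → palatable (pays 27).
Palatable: 27 − 0 = 27 ≥ 64 − 56 = 8. Holds regardless of c. ✓
Toxic: 64 − c ≥ 27 − 0, so c ≤ 64 − 27 = 37.

37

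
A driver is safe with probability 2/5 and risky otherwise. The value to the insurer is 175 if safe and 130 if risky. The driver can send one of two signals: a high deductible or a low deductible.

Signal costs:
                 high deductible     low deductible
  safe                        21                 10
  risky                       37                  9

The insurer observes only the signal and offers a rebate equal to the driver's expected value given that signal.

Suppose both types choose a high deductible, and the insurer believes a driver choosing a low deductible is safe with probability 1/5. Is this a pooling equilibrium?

No

On the equilibrium path (high deductible) the insurer holds the prior 2/5 and pays 2/5·175 + 3/5·130 = 148. Off-path (low deductible) belief 1/5 gives 1/5·175 + 4/5·130 = 139.
Safe: high deductible gives 148 − 21 = 127; low deductible gives 139 − 10 = 129. Deviates. ✗
Risky: high deductible gives 148 − 37 = 111; low deductible gives 139 − 9 = 130. Deviates. ✗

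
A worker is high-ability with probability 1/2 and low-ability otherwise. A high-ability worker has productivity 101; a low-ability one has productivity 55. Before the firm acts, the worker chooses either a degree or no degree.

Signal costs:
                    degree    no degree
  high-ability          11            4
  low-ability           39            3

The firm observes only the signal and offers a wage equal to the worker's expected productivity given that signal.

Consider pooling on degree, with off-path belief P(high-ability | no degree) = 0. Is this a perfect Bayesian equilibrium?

No

At the pooled signal (degree) the firm holds the prior 1/2 and pays 1/2·101 + 1/2·55 = 78. Off-path (no degree) belief 0 gives 0·101 + 1·55 = 55.
High-ability: degree gives 78 − 11 = 67; no degree gives 55 − 4 = 51. Stays. ✓
Low-ability: degree gives 78 − 39 = 39; no degree gives 55 − 3 = 52. Deviates. ✗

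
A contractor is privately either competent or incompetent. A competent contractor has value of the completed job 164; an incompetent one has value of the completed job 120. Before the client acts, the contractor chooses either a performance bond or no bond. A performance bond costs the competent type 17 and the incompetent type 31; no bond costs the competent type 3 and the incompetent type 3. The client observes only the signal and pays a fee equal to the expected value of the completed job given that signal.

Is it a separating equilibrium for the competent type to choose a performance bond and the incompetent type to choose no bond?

Under separation the client infers type exactly: bond → competent (pays 164), no bond → incompetent (pays 120).
Competent: bond gives 164 − 17 = 147; no bond gives 120 − 3 = 117. No deviation. ✓
Incompetent: no bond gives 120 − 3 = 117; bond gives 164 − 31 = 133. Would deviate. ✗

No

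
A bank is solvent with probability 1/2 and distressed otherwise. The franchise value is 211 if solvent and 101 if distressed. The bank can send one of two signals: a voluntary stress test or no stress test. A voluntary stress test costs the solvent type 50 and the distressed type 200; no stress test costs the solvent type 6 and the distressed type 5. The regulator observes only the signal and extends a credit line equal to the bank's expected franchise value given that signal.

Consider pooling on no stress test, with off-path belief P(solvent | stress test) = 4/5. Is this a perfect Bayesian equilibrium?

At the pooled signal (no stress test) the regulator holds the prior 1/2 and pays 1/2·211 + 1/2·101 = 156. Off-path (stress test) belief 4/5 gives 4/5·211 + 1/5·101 = 189.
Solvent: no stress test gives 156 − 6 = 150; stress test gives 189 − 50 = 139. Stays. ✓
Distressed: no stress test gives 156 − 5 = 151; stress test gives 189 − 200 = -11. Stays. ✓

Yes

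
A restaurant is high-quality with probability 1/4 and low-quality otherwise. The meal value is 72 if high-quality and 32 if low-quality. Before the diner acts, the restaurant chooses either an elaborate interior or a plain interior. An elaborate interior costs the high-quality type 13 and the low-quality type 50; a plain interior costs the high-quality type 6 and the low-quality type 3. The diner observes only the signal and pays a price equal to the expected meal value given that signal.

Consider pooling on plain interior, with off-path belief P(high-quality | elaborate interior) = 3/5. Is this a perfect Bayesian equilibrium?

On the equilibrium path (plain interior) the diner holds the prior 1/4 and pays 1/4·72 + 3/4·32 = 42. Off-path (elaborate interior) belief 3/5 gives 3/5·72 + 2/5·32 = 56.
High-quality: plain interior gives 42 − 6 = 36; elaborate interior gives 56 − 13 = 43. Deviates. ✗
Low-quality: plain interior gives 42 − 3 = 39; elaborate interior gives 56 − 50 = 6. Stays. ✓

No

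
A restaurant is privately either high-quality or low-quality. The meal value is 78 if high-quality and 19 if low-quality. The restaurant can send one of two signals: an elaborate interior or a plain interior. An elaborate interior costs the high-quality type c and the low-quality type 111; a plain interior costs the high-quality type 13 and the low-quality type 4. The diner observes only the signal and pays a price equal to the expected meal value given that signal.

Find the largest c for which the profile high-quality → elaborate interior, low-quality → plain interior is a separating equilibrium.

Under separation: elaborate interior → high-quality (pays 78); plain interior → low-quality (pays 19).
Low-quality: 19 − 4 = 15 ≥ 78 − 111 = -33. Holds regardless of c. ✓
High-quality: 78 − c ≥ 19 − 13, so c ≤ 78 − 6 = 72.

72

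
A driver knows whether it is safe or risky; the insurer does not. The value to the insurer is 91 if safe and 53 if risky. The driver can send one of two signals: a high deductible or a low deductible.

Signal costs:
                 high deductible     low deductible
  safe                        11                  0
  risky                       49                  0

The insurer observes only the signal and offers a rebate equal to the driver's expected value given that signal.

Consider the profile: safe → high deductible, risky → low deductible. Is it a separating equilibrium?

Yes

Under separation the insurer infers type exactly: high deductible → safe (pays 91), low deductible → risky (pays 53).
Safe: high deductible gives 91 − 11 = 80; low deductible gives 53 − 0 = 53. No deviation. ✓
Risky: low deductible gives 53 − 0 = 53; high deductible gives 91 − 49 = 42. No deviation. ✓
Both incentive constraints hold.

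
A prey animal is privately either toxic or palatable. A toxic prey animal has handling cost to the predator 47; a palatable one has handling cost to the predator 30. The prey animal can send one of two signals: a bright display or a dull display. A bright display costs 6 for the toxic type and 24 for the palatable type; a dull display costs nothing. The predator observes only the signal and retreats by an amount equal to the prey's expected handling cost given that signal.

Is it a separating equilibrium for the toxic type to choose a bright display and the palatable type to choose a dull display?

If types separate, bright display earns payment 47 and dull display earns 30.
Toxic: bright display gives 47 − 6 = 41; dull display gives 30 − 0 = 30. No deviation. ✓
Palatable: dull display gives 30 − 0 = 30; bright display gives 47 − 24 = 23. No deviation. ✓
Both incentive constraints hold.

Yes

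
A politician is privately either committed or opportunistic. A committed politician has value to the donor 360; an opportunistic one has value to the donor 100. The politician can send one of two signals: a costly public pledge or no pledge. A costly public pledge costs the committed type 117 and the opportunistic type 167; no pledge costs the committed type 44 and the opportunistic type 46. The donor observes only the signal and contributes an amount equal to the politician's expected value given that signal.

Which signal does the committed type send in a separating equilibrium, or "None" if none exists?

None

Try committed → pledge, opportunistic → no pledge:
  If types separate, pledge earns payment 360 and no pledge earns 100.
  Committed: pledge gives 360 − 117 = 243; no pledge gives 100 − 44 = 56. No deviation. ✓
  Opportunistic: no pledge gives 100 − 46 = 54; pledge gives 360 − 167 = 193. Would deviate. ✗
Try committed → no pledge, opportunistic → pledge:
  If types separate, no pledge earns payment 360 and pledge earns 100.
  Committed: no pledge gives 360 − 44 = 316; pledge gives 100 − 117 = -17. No deviation. ✓
  Opportunistic: pledge gives 100 − 167 = -67; no pledge gives 360 − 46 = 314. Would deviate. ✗
Neither assignment is incentive-compatible.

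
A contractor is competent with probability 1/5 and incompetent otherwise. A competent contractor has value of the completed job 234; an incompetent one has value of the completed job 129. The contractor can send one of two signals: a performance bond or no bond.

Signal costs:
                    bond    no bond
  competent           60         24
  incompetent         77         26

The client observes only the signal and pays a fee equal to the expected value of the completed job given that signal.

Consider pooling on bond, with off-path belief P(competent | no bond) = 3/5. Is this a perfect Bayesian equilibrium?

At the pooled signal (bond) the client holds the prior 1/5 and pays 1/5·234 + 4/5·129 = 150. Off-path (no bond) belief 3/5 gives 3/5·234 + 2/5·129 = 192.
Competent: bond gives 150 − 60 = 90; no bond gives 192 − 24 = 168. Deviates. ✗
Incompetent: bond gives 150 − 77 = 73; no bond gives 192 − 26 = 166. Deviates. ✗

No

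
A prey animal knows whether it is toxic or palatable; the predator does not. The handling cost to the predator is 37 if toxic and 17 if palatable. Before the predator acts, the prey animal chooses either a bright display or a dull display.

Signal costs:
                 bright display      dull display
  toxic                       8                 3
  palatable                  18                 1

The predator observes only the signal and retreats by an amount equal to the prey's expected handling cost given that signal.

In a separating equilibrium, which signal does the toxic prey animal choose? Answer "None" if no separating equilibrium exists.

None

Try toxic → bright display, palatable → dull display:
  If types separate, bright display earns payment 37 and dull display earns 17.
  Toxic: bright display gives 37 − 8 = 29; dull display gives 17 − 3 = 14. No deviation. ✓
  Palatable: dull display gives 17 − 1 = 16; bright display gives 37 − 18 = 19. Would deviate. ✗
Try toxic → dull display, palatable → bright display:
  If types separate, dull display earns payment 37 and bright display earns 17.
  Toxic: dull display gives 37 − 3 = 34; bright display gives 17 − 8 = 9. No deviation. ✓
  Palatable: bright display gives 17 − 18 = -1; dull display gives 37 − 1 = 36. Would deviate. ✗
Neither assignment is incentive-compatible.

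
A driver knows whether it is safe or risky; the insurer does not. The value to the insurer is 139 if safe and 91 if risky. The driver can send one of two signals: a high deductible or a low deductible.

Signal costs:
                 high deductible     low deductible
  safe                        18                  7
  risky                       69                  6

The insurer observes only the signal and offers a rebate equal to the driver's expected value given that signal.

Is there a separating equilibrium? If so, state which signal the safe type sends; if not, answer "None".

Try safe → high deductible, risky → low deductible:
  Under separation the insurer infers type exactly: high deductible → safe (pays 139), low deductible → risky (pays 91).
  Safe: high deductible gives 139 − 18 = 121; low deductible gives 91 − 7 = 84. No deviation. ✓
  Risky: low deductible gives 91 − 6 = 85; high deductible gives 139 − 69 = 70. No deviation. ✓
Both hold — the safe type sends high deductible.

high deductible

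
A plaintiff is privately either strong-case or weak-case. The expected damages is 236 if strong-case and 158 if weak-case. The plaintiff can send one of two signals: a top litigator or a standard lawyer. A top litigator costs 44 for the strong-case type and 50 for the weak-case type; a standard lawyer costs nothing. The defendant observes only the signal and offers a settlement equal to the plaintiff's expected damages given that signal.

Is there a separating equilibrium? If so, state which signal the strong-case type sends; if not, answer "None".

Try strong-case → top litigator, weak-case → standard lawyer:
  Under separation the defendant infers type exactly: top litigator → strong-case (pays 236), standard lawyer → weak-case (pays 158).
  Strong-case: top litigator gives 236 − 44 = 192; standard lawyer gives 158 − 0 = 158. No deviation. ✓
  Weak-case: standard lawyer gives 158 − 0 = 158; top litigator gives 236 − 50 = 186. Would deviate. ✗
Try strong-case → standard lawyer, weak-case → top litigator:
  Under separation the defendant infers type exactly: standard lawyer → strong-case (pays 236), top litigator → weak-case (pays 158).
  Strong-case: standard lawyer gives 236 − 0 = 236; top litigator gives 158 − 44 = 114. No deviation. ✓
  Weak-case: top litigator gives 158 − 50 = 108; standard lawyer gives 236 − 0 = 236. Would deviate. ✗
Neither assignment is incentive-compatible.

None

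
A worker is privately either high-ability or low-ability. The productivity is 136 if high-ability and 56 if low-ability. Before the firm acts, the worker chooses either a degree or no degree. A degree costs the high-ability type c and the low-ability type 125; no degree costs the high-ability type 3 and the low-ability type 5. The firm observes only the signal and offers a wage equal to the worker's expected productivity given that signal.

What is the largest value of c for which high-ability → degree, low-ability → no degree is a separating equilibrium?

Under separation: degree → high-ability (pays 136); no degree → low-ability (pays 56).
Low-ability: 56 − 5 = 51 ≥ 136 − 125 = 11. Holds regardless of c. ✓
High-ability: 136 − c ≥ 56 − 3, so c ≤ 136 − 53 = 83.

83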